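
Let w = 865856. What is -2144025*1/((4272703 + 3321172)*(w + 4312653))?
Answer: -85761/1572998001295 ≈ -5.4521e-8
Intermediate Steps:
-2144025*1/((4272703 + 3321172)*(w + 4312653)) = -2144025*1/((865856 + 4312653)*(4272703 + 3321172)) = -2144025/(5178509*7593875) = -2144025/39324950032375 = -2144025*1/39324950032375 = -85761/1572998001295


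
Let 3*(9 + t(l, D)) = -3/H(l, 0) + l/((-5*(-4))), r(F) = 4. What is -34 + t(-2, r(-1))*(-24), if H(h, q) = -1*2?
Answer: 854/5 ≈ 170.80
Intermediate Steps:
H(h, q) = -2
t(l, D) = -17/2 + l/60 (t(l, D) = -9 + (-3/(-2) + l/((-5*(-4))))/3 = -9 + (-3*(-1/2) + l/20)/3 = -9 + (3/2 + l*(1/20))/3 = -9 + (3/2 + l/20)/3 = -9 + (1/2 + l/60) = -17/2 + l/60)
-34 + t(-2, r(-1))*(-24) = -34 + (-17/2 + (1/60)*(-2))*(-24) = -34 + (-17/2 - 1/30)*(-24) = -34 - 128/15*(-24) = -34 + 1024/5 = 854/5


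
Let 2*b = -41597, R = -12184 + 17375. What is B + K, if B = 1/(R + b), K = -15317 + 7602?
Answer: -240823727/31215 ≈ -7715.0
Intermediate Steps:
K = -7715
R = 5191
b = -41597/2 (b = (½)*(-41597) = -41597/2 ≈ -20799.)
B = -2/31215 (B = 1/(5191 - 41597/2) = 1/(-31215/2) = -2/31215 ≈ -6.4072e-5)
B + K = -2/31215 - 7715 = -240823727/31215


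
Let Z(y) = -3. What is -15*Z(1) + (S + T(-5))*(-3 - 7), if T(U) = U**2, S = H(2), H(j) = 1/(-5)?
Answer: -203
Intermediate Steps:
H(j) = -1/5
S = -1/5 ≈ -0.20000
-15*Z(1) + (S + T(-5))*(-3 - 7) = -15*(-3) + (-1/5 + (-5)**2)*(-3 - 7) = 45 + (-1/5 + 25)*(-10) = 45 + (124/5)*(-10) = 45 - 248 = -203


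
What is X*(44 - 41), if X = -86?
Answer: -258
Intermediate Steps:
X*(44 - 41) = -86*(44 - 41) = -86*3 = -258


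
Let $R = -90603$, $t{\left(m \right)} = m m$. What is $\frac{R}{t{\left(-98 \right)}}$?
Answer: $- \frac{90603}{9604} \approx -9.4339$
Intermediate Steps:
$t{\left(m \right)} = m^{2}$
$\frac{R}{t{\left(-98 \right)}} = - \frac{90603}{\left(-98\right)^{2}} = - \frac{90603}{9604}$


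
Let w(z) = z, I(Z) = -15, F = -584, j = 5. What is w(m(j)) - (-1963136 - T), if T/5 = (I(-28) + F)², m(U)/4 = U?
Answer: 3757161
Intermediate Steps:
m(U) = 4*U
T = 1794005 (T = 5*(-15 - 584)² = 5*(-599)² = 5*358801 = 1794005)
w(m(j)) - (-1963136 - T) = 4*5 - (-1963136 - 1*1794005) = 20 - (-1963136 - 1794005) = 20 - 1*(-3757141) = 20 + 3757141 = 3757161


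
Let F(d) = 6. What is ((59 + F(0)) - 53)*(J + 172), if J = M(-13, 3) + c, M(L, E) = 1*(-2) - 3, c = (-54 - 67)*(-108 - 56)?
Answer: 240132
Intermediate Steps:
c = 19844 (c = -121*(-164) = 19844)
M(L, E) = -5 (M(L, E) = -2 - 3 = -5)
J = 19839 (J = -5 + 19844 = 19839)
((59 + F(0)) - 53)*(J + 172) = ((59 + 6) - 53)*(19839 + 172) = (65 - 53)*20011 = 12*20011 = 240132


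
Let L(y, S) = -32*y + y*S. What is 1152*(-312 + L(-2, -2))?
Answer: -281088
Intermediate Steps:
L(y, S) = -32*y + S*y
1152*(-312 + L(-2, -2)) = 1152*(-312 - 2*(-32 - 2)) = 1152*(-312 - 2*(-34)) = 1152*(-312 + 68) = 1152*(-244) = -281088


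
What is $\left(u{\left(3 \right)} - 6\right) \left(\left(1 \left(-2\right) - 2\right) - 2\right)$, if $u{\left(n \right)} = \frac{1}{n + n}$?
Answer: $35$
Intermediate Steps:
$u{\left(n \right)} = \frac{1}{2 n}$
$\left(u{\left(3 \right)} - 6\right) \left(\left(1 \left(-2\right) - 2\right) - 2\right) = \left(\frac{1}{2 \cdot 3} - 6\right) \left(\left(1 \left(-2\right) - 2\right) - 2\right) = \left(\frac{1}{2} \cdot \frac{1}{3} + \left(-6 + 0\right)\right) \left(\left(-2 - 2\right) - 2\right) = \left(\frac{1}{6} - 6\right) \left(-4 - 2\right) = \left(- \frac{35}{6}\right) \left(-6\right) = 35$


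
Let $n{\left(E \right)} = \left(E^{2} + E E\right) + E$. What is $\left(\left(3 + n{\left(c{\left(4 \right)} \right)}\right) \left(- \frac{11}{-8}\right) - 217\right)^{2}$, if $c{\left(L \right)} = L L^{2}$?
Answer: $\frac{7941126769}{64} \approx 1.2408 \cdot 10^{8}$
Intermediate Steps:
$c{\left(L \right)} = L^{3}$
$n{\left(E \right)} = E + 2 E^{2}$ ($n{\left(E \right)} = \left(E^{2} + E^{2}\right) + E = 2 E^{2} + E = E + 2 E^{2}$)
$\left(\left(3 + n{\left(c{\left(4 \right)} \right)}\right) \left(- \frac{11}{-8}\right) - 217\right)^{2} = \left(\left(3 + 4^{3} \left(1 + 2 \cdot 4^{3}\right)\right) \left(- \frac{11}{-8}\right) - 217\right)^{2} = \left(\left(3 + 64 \left(1 + 2 \cdot 64\right)\right) \left(\left(-11\right) \left(- \frac{1}{8}\right)\right) - 217\right)^{2} = \left(\left(3 + 64 \left(1 + 128\right)\right) \frac{11}{8} - 217\right)^{2} = \left(\left(3 + 64 \cdot 129\right) \frac{11}{8} - 217\right)^{2} = \left(\left(3 + 8256\right) \frac{11}{8} - 217\right)^{2} = \left(8259 \cdot \frac{11}{8} - 217\right)^{2} = \left(\frac{90849}{8} - 217\right)^{2} = \left(\frac{89113}{8}\right)^{2} = \frac{7941126769}{64}$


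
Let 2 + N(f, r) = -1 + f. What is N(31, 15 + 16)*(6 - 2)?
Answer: 112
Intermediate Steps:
N(f, r) = -3 + f (N(f, r) = -2 + (-1 + f) = -3 + f)
N(31, 15 + 16)*(6 - 2) = (-3 + 31)*(6 - 2) = 28*4 = 112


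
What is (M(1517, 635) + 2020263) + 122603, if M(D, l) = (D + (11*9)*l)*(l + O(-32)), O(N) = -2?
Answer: 42896672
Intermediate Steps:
M(D, l) = (-2 + l)*(D + 99*l) (M(D, l) = (D + (11*9)*l)*(l - 2) = (D + 99*l)*(-2 + l) = (-2 + l)*(D + 99*l))
(M(1517, 635) + 2020263) + 122603 = ((-198*635 - 2*1517 + 99*635**2 + 1517*635) + 2020263) + 122603 = ((-125730 - 3034 + 99*403225 + 963295) + 2020263) + 122603 = ((-125730 - 3034 + 39919275 + 963295) + 2020263) + 122603 = (40753806 + 2020263) + 122603 = 42774069 + 122603 = 42896672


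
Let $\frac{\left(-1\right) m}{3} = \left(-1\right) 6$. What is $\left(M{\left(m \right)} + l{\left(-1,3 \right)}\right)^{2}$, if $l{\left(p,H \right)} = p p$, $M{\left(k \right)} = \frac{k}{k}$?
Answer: $4$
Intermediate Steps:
$m = 18$ ($m = - 3 \left(\left(-1\right) 6\right) = \left(-3\right) \left(-6\right) = 18$)
$M{\left(k \right)} = 1$
$l{\left(p,H \right)} = p^{2}$
$\left(M{\left(m \right)} + l{\left(-1,3 \right)}\right)^{2} = \left(1 + \left(-1\right)^{2}\right)^{2} = \left(1 + 1\right)^{2} = 2^{2} = 4$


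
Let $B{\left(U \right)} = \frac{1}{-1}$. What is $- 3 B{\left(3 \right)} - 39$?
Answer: $-36$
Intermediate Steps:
$B{\left(U \right)} = -1$
$- 3 B{\left(3 \right)} - 39 = \left(-3\right) \left(-1\right) - 39 = 3 - 39 = -36$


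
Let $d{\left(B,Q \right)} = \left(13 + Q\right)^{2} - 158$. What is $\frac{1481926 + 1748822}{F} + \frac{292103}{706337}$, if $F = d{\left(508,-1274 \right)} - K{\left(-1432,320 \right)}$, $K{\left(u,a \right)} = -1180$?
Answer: $\frac{915591497935}{374627724397} \approx 2.444$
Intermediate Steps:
$d{\left(B,Q \right)} = -158 + \left(13 + Q\right)^{2}$
$F = 1591143$ ($F = \left(-158 + \left(13 - 1274\right)^{2}\right) - -1180 = \left(-158 + \left(-1261\right)^{2}\right) + 1180 = \left(-158 + 1590121\right) + 1180 = 1589963 + 1180 = 1591143$)
$\frac{1481926 + 1748822}{F} + \frac{292103}{706337} = \frac{1481926 + 1748822}{1591143} + \frac{292103}{706337} = 3230748 \cdot \frac{1}{1591143} + 292103 \cdot \frac{1}{706337} = \frac{1076916}{530381} + \frac{292103}{706337} = \frac{915591497935}{374627724397}$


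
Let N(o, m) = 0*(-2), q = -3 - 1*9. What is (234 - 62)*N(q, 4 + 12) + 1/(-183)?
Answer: -1/183 ≈ -0.0054645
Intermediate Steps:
q = -12 (q = -3 - 9 = -12)
N(o, m) = 0
(234 - 62)*N(q, 4 + 12) + 1/(-183) = (234 - 62)*0 + 1/(-183) = 172*0 - 1/183 = 0 - 1/183 = -1/183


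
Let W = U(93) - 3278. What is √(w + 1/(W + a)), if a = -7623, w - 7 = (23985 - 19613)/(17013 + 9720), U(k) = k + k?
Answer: 2*√146940658439519910/286444095 ≈ 2.6765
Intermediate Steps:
U(k) = 2*k
w = 191503/26733 (w = 7 + (23985 - 19613)/(17013 + 9720) = 7 + 4372/26733 = 191503/26733 ≈ 7.1635)
W = -3092 (W = 2*93 - 3278 = 186 - 3278 = -3092)
√(w + 1/(W + a)) = √(191503/26733 + 1/(-3092 - 7623)) = √(191503/26733 + 1/(-10715)) = √(191503/26733 - 1/10715) = √(2051927912/286444095) = 2*√146940658439519910/286444095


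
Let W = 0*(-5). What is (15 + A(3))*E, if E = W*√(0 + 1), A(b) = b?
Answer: 0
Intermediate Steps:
W = 0
E = 0 (E = 0*√(0 + 1) = 0*√1 = 0*1 = 0)
(15 + A(3))*E = (15 + 3)*0 = 18*0 = 0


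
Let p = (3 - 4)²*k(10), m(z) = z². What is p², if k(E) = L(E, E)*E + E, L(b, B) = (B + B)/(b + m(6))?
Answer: 108900/529 ≈ 205.86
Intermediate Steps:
L(b, B) = 2*B/(36 + b) (L(b, B) = (B + B)/(b + 6²) = (2*B)/(b + 36) = (2*B)/(36 + b) = 2*B/(36 + b))
k(E) = E + 2*E²/(36 + E) (k(E) = (2*E/(36 + E))*E + E = 2*E²/(36 + E) + E = E + 2*E²/(36 + E))
p = 330/23 (p = (3 - 4)²*(3*10*(12 + 10)/(36 + 10)) = (-1)²*(3*10*22/46) = 1*(3*10*(1/46)*22) = 1*(330/23) = 330/23 ≈ 14.348)
p² = (330/23)² = 108900/529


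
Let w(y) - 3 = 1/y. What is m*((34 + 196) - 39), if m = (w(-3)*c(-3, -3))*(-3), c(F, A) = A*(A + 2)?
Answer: -4584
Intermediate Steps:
c(F, A) = A*(2 + A)
w(y) = 3 + 1/y
m = -24 (m = ((3 + 1/(-3))*(-3*(2 - 3)))*(-3) = ((3 - ⅓)*(-3*(-1)))*(-3) = ((8/3)*3)*(-3) = 8*(-3) = -24)
m*((34 + 196) - 39) = -24*((34 + 196) - 39) = -24*(230 - 39) = -24*191 = -4584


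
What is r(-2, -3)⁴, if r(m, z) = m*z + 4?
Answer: 10000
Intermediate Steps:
r(m, z) = 4 + m*z
r(-2, -3)⁴ = (4 - 2*(-3))⁴ = (4 + 6)⁴ = 10⁴ = 10000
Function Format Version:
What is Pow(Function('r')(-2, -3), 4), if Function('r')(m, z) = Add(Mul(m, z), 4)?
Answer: 10000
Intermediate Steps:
Function('r')(m, z) = Add(4, Mul(m, z))
Pow(Function('r')(-2, -3), 4) = Pow(Add(4, Mul(-2, -3)), 4) = Pow(Add(4, 6), 4) = Pow(10, 4) = 10000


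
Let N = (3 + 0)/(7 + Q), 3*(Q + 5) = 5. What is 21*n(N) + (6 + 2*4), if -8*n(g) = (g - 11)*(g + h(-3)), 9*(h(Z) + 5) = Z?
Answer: -12908/121 ≈ -106.68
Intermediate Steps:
Q = -10/3 (Q = -5 + (⅓)*5 = -5 + 5/3 = -10/3 ≈ -3.3333)
h(Z) = -5 + Z/9
N = 9/11 (N = (3 + 0)/(7 - 10/3) = 3/(11/3) = 3*(3/11) = 9/11 ≈ 0.81818)
n(g) = -(-11 + g)*(-16/3 + g)/8 (n(g) = -(g - 11)*(g + (-5 + (⅑)*(-3)))/8 = -(-11 + g)*(g + (-5 - ⅓))/8 = -(-11 + g)*(g - 16/3)/8 = -(-11 + g)*(-16/3 + g)/8)
21*n(N) + (6 + 2*4) = 21*(-22/3 - (9/11)²/8 + (49/24)*(9/11)) + (6 + 2*4) = 21*(-22/3 - ⅛*81/121 + 147/88) + (6 + 8) = 21*(-22/3 - 81/968 + 147/88) + 14 = 21*(-2086/363) + 14 = -14602/121 + 14 = -12908/121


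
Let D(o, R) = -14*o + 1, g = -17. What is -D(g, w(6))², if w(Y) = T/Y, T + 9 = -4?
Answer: -57121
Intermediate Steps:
T = -13 (T = -9 - 4 = -13)
w(Y) = -13/Y
D(o, R) = 1 - 14*o
-D(g, w(6))² = -(1 - 14*(-17))² = -(1 + 238)² = -1*239² = -1*57121 = -57121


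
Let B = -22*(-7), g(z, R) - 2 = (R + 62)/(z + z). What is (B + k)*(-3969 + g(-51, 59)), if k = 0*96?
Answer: -31166135/51 ≈ -6.1110e+5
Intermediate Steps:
g(z, R) = 2 + (62 + R)/(2*z) (g(z, R) = 2 + (R + 62)/(z + z) = 2 + (62 + R)/((2*z)) = 2 + (62 + R)*(1/(2*z)) = 2 + (62 + R)/(2*z))
B = 154
k = 0
(B + k)*(-3969 + g(-51, 59)) = (154 + 0)*(-3969 + (½)*(62 + 59 + 4*(-51))/(-51)) = 154*(-3969 + (½)*(-1/51)*(62 + 59 - 204)) = 154*(-3969 + (½)*(-1/51)*(-83)) = 154*(-3969 + 83/102) = 154*(-404755/102) = -31166135/51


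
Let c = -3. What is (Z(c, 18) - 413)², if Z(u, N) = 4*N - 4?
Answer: 119025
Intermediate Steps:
Z(u, N) = -4 + 4*N
(Z(c, 18) - 413)² = ((-4 + 4*18) - 413)² = ((-4 + 72) - 413)² = (68 - 413)² = (-345)² = 119025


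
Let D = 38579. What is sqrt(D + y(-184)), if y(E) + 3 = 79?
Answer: 3*sqrt(4295) ≈ 196.61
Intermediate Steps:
y(E) = 76 (y(E) = -3 + 79 = 76)
sqrt(D + y(-184)) = sqrt(38579 + 76) = sqrt(38655) = 3*sqrt(4295)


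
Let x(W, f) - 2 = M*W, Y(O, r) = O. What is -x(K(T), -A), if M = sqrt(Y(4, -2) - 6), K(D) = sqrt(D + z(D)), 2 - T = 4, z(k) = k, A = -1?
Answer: -2 + 2*sqrt(2) ≈ 0.82843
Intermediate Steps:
T = -2 (T = 2 - 1*4 = 2 - 4 = -2)
K(D) = sqrt(2)*sqrt(D) (K(D) = sqrt(D + D) = sqrt(2*D) = sqrt(2)*sqrt(D))
M = I*sqrt(2) (M = sqrt(4 - 6) = sqrt(-2) = I*sqrt(2) ≈ 1.4142*I)
x(W, f) = 2 + I*W*sqrt(2) (x(W, f) = 2 + (I*sqrt(2))*W = 2 + I*W*sqrt(2))
-x(K(T), -A) = -(2 + I*(sqrt(2)*sqrt(-2))*sqrt(2)) = -(2 + I*(sqrt(2)*(I*sqrt(2)))*sqrt(2)) = -(2 + I*(2*I)*sqrt(2)) = -(2 - 2*sqrt(2)) = -2 + 2*sqrt(2)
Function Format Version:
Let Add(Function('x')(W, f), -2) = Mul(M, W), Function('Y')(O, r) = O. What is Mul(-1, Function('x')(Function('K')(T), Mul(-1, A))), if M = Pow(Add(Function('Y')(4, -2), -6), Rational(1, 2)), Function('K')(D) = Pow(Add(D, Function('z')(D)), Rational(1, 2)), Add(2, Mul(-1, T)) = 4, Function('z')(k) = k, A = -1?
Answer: Add(-2, Mul(2, Pow(2, Rational(1, 2)))) ≈ 0.82843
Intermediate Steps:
T = -2 (T = Add(2, Mul(-1, 4)) = Add(2, -4) = -2)
Function('K')(D) = Mul(Pow(2, Rational(1, 2)), Pow(D, Rational(1, 2))) (Function('K')(D) = Pow(Add(D, D), Rational(1, 2)) = Pow(Mul(2, D), Rational(1, 2)) = Mul(Pow(2, Rational(1, 2)), Pow(D, Rational(1, 2))))
M = Mul(I, Pow(2, Rational(1, 2))) (M = Pow(Add(4, -6), Rational(1, 2)) = Pow(-2, Rational(1, 2)) = Mul(I, Pow(2, Rational(1, 2))) ≈ Mul(1.4142, I))
Function('x')(W, f) = Add(2, Mul(I, W, Pow(2, Rational(1, 2)))) (Function('x')(W, f) = Add(2, Mul(Mul(I, Pow(2, Rational(1, 2))), W)) = Add(2, Mul(I, W, Pow(2, Rational(1, 2)))))
Mul(-1, Function('x')(Function('K')(T), Mul(-1, A))) = Mul(-1, Add(2, Mul(I, Mul(Pow(2, Rational(1, 2)), Pow(-2, Rational(1, 2))), Pow(2, Rational(1, 2))))) = Mul(-1, Add(2, Mul(I, Mul(Pow(2, Rational(1, 2)), Mul(I, Pow(2, Rational(1, 2)))), Pow(2, Rational(1, 2))))) = Mul(-1, Add(2, Mul(I, Mul(2, I), Pow(2, Rational(1, 2))))) = Mul(-1, Add(2, Mul(-2, Pow(2, Rational(1, 2))))) = Add(-2, Mul(2, Pow(2, Rational(1, 2))))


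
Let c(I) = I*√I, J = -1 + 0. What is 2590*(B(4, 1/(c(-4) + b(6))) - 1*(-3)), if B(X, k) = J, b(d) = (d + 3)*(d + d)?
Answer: 5180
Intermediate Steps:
b(d) = 2*d*(3 + d) (b(d) = (3 + d)*(2*d) = 2*d*(3 + d))
J = -1
c(I) = I^(3/2)
B(X, k) = -1
2590*(B(4, 1/(c(-4) + b(6))) - 1*(-3)) = 2590*(-1 - 1*(-3)) = 2590*(-1 + 3) = 2590*2 = 5180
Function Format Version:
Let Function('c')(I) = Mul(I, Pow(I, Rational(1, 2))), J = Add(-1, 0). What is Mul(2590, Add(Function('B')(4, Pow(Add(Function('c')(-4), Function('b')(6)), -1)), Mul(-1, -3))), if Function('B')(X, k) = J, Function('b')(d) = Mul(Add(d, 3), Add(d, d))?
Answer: 5180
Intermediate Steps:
Function('b')(d) = Mul(2, d, Add(3, d)) (Function('b')(d) = Mul(Add(3, d), Mul(2, d)) = Mul(2, d, Add(3, d)))
J = -1
Function('c')(I) = Pow(I, Rational(3, 2))
Function('B')(X, k) = -1
Mul(2590, Add(Function('B')(4, Pow(Add(Function('c')(-4), Function('b')(6)), -1)), Mul(-1, -3))) = Mul(2590, Add(-1, Mul(-1, -3))) = Mul(2590, Add(-1, 3)) = Mul(2590, 2) = 5180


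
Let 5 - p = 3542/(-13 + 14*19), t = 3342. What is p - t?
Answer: -3351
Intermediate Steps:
p = -9 (p = 5 - 3542/(-13 + 14*19) = 5 - 3542/(-13 + 266) = 5 - 3542/253 = 5 - 1*14 = 5 - 14 = -9)
p - t = -9 - 1*3342 = -9 - 3342 = -3351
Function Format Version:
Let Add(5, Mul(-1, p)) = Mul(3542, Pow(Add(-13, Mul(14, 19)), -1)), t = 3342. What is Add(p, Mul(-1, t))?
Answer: -3351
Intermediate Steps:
p = -9 (p = Add(5, Mul(-1, Mul(3542, Pow(Add(-13, Mul(14, 19)), -1)))) = Add(5, Mul(-1, Mul(3542, Pow(Add(-13, 266), -1)))) = Add(5, Mul(-1, Mul(3542, Pow(253, -1)))) = Add(5, Mul(-1, Mul(3542, Rational(1, 253)))) = Add(5, Mul(-1, 14)) = Add(5, -14) = -9)
Add(p, Mul(-1, t)) = Add(-9, Mul(-1, 3342)) = Add(-9, -3342) = -3351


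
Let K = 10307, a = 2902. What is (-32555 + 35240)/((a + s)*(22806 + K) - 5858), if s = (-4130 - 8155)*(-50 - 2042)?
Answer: 895/283702490976 ≈ 3.1547e-9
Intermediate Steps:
s = 25700220 (s = -12285*(-2092) = 25700220)
(-32555 + 35240)/((a + s)*(22806 + K) - 5858) = (-32555 + 35240)/((2902 + 25700220)*(22806 + 10307) - 5858) = 2685/(25703122*33113 - 5858) = 2685/(851107478786 - 5858) = 2685/851107472928 = 2685*(1/851107472928) = 895/283702490976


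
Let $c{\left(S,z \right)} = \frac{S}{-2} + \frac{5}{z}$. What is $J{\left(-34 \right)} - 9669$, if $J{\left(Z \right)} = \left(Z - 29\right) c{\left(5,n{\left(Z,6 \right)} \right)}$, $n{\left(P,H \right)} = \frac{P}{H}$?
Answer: $- \frac{321501}{34} \approx -9455.9$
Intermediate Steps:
$c{\left(S,z \right)} = \frac{5}{z} - \frac{S}{2}$ ($c{\left(S,z \right)} = S \left(- \frac{1}{2}\right) + \frac{5}{z} = - \frac{S}{2} + \frac{5}{z} = \frac{5}{z} - \frac{S}{2}$)
$J{\left(Z \right)} = \left(-29 + Z\right) \left(- \frac{5}{2} + \frac{30}{Z}\right)$ ($J{\left(Z \right)} = \left(Z - 29\right) \left(\frac{5}{Z \frac{1}{6}} - \frac{5}{2}\right) = \left(-29 + Z\right) \left(\frac{5}{Z \frac{1}{6}} - \frac{5}{2}\right) = \left(-29 + Z\right) \left(\frac{5}{\frac{1}{6} Z} - \frac{5}{2}\right) = \left(-29 + Z\right) \left(5 \frac{6}{Z} - \frac{5}{2}\right) = \left(-29 + Z\right) \left(\frac{30}{Z} - \frac{5}{2}\right) = \left(-29 + Z\right) \left(- \frac{5}{2} + \frac{30}{Z}\right)$)
$J{\left(-34 \right)} - 9669 = \left(\frac{205}{2} - \frac{870}{-34} - -85\right) - 9669 = \left(\frac{205}{2} - - \frac{435}{17} + 85\right) - 9669 = \left(\frac{205}{2} + \frac{435}{17} + 85\right) - 9669 = \frac{7245}{34} - 9669 = - \frac{321501}{34}$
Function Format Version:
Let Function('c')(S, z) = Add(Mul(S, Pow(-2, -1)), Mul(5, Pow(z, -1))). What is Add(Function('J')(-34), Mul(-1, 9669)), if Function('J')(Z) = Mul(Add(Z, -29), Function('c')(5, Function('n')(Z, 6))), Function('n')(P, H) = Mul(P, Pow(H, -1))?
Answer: Rational(-321501, 34) ≈ -9455.9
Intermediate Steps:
Function('c')(S, z) = Add(Mul(5, Pow(z, -1)), Mul(Rational(-1, 2), S)) (Function('c')(S, z) = Add(Mul(S, Rational(-1, 2)), Mul(5, Pow(z, -1))) = Add(Mul(Rational(-1, 2), S), Mul(5, Pow(z, -1))) = Add(Mul(5, Pow(z, -1)), Mul(Rational(-1, 2), S)))
Function('J')(Z) = Mul(Add(-29, Z), Add(Rational(-5, 2), Mul(30, Pow(Z, -1)))) (Function('J')(Z) = Mul(Add(Z, -29), Add(Mul(5, Pow(Mul(Z, Pow(6, -1)), -1)), Mul(Rational(-1, 2), 5))) = Mul(Add(-29, Z), Add(Mul(5, Pow(Mul(Z, Rational(1, 6)), -1)), Rational(-5, 2))) = Mul(Add(-29, Z), Add(Mul(5, Pow(Mul(Rational(1, 6), Z), -1)), Rational(-5, 2))) = Mul(Add(-29, Z), Add(Mul(5, Mul(6, Pow(Z, -1))), Rational(-5, 2))) = Mul(Add(-29, Z), Add(Mul(30, Pow(Z, -1)), Rational(-5, 2))) = Mul(Add(-29, Z), Add(Rational(-5, 2), Mul(30, Pow(Z, -1)))))
Add(Function('J')(-34), Mul(-1, 9669)) = Add(Add(Rational(205, 2), Mul(-870, Pow(-34, -1)), Mul(Rational(-5, 2), -34)), Mul(-1, 9669)) = Add(Add(Rational(205, 2), Mul(-870, Rational(-1, 34)), 85), -9669) = Add(Add(Rational(205, 2), Rational(435, 17), 85), -9669) = Add(Rational(7245, 34), -9669) = Rational(-321501, 34)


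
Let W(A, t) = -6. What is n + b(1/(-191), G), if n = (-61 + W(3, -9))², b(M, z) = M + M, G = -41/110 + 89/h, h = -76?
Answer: 857397/191 ≈ 4489.0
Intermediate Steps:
G = -6453/4180 (G = -41/110 + 89/(-76) = -41*1/110 + 89*(-1/76) = -41/110 - 89/76 = -6453/4180 ≈ -1.5438)
b(M, z) = 2*M
n = 4489 (n = (-61 - 6)² = (-67)² = 4489)
n + b(1/(-191), G) = 4489 + 2/(-191) = 4489 + 2*(-1/191) = 4489 - 2/191 = 857397/191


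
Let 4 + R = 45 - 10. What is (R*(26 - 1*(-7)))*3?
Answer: 3069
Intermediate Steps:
R = 31 (R = -4 + (45 - 10) = -4 + 35 = 31)
(R*(26 - 1*(-7)))*3 = (31*(26 - 1*(-7)))*3 = (31*(26 + 7))*3 = (31*33)*3 = 1023*3 = 3069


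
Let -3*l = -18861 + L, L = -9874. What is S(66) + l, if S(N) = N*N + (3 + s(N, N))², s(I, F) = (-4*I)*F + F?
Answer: 903629878/3 ≈ 3.0121e+8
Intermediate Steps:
s(I, F) = F - 4*F*I (s(I, F) = -4*F*I + F = F - 4*F*I)
l = 28735/3 (l = -(-18861 - 9874)/3 = -⅓*(-28735) = 28735/3 ≈ 9578.3)
S(N) = N² + (3 + N*(1 - 4*N))² (S(N) = N*N + (3 + N*(1 - 4*N))² = N² + (3 + N*(1 - 4*N))²)
S(66) + l = (66² + (-3 + 66*(-1 + 4*66))²) + 28735/3 = (4356 + (-3 + 66*(-1 + 264))²) + 28735/3 = (4356 + (-3 + 66*263)²) + 28735/3 = (4356 + (-3 + 17358)²) + 28735/3 = (4356 + 17355²) + 28735/3 = (4356 + 301196025) + 28735/3 = 301200381 + 28735/3 = 903629878/3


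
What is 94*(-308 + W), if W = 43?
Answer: -24910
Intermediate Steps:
94*(-308 + W) = 94*(-308 + 43) = 94*(-265) = -24910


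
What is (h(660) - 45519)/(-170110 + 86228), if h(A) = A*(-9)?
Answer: 51459/83882 ≈ 0.61347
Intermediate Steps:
h(A) = -9*A
(h(660) - 45519)/(-170110 + 86228) = (-9*660 - 45519)/(-170110 + 86228) = (-5940 - 45519)/(-83882) = -51459*(-1/83882) = 51459/83882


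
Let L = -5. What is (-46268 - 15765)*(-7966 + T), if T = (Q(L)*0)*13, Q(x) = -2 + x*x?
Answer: 494154878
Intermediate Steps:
Q(x) = -2 + x²
T = 0 (T = ((-2 + (-5)²)*0)*13 = ((-2 + 25)*0)*13 = (23*0)*13 = 0*13 = 0)
(-46268 - 15765)*(-7966 + T) = (-46268 - 15765)*(-7966 + 0) = -62033*(-7966) = 494154878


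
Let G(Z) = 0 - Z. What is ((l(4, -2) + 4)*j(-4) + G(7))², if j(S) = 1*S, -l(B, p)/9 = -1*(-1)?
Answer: 169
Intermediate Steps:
l(B, p) = -9 (l(B, p) = -(-9)*(-1) = -9*1 = -9)
G(Z) = -Z
j(S) = S
((l(4, -2) + 4)*j(-4) + G(7))² = ((-9 + 4)*(-4) - 1*7)² = (-5*(-4) - 7)² = (20 - 7)² = 13² = 169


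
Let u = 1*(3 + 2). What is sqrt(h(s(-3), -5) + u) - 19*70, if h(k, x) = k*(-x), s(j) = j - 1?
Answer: -1330 + I*sqrt(15) ≈ -1330.0 + 3.873*I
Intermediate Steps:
u = 5 (u = 1*5 = 5)
s(j) = -1 + j
h(k, x) = -k*x
sqrt(h(s(-3), -5) + u) - 19*70 = sqrt(-1*(-1 - 3)*(-5) + 5) - 19*70 = sqrt(-1*(-4)*(-5) + 5) - 1330 = sqrt(-20 + 5) - 1330 = sqrt(-15) - 1330 = I*sqrt(15) - 1330 = -1330 + I*sqrt(15)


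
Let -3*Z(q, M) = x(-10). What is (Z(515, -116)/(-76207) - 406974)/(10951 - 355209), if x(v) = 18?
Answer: 15507133806/13117434703 ≈ 1.1822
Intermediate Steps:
Z(q, M) = -6 (Z(q, M) = -⅓*18 = -6)
(Z(515, -116)/(-76207) - 406974)/(10951 - 355209) = (-6/(-76207) - 406974)/(10951 - 355209) = (-6*(-1/76207) - 406974)/(-344258) = (6/76207 - 406974)*(-1/344258) = -31014267612/76207*(-1/344258) = 15507133806/13117434703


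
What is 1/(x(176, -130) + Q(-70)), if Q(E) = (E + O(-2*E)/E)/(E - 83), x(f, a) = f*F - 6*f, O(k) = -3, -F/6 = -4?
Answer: 10710/33934177 ≈ 0.00031561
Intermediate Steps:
F = 24 (F = -6*(-4) = 24)
x(f, a) = 18*f (x(f, a) = f*24 - 6*f = 24*f - 6*f = 18*f)
Q(E) = (E - 3/E)/(-83 + E) (Q(E) = (E - 3/E)/(E - 83) = (E - 3/E)/(-83 + E))
1/(x(176, -130) + Q(-70)) = 1/(18*176 + (-3 + (-70)²)/((-70)*(-83 - 70))) = 1/(3168 - 1/70*(-3 + 4900)/(-153)) = 1/(3168 - 1/70*(-1/153)*4897) = 1/(3168 + 4897/10710) = 1/(33934177/10710) = 10710/33934177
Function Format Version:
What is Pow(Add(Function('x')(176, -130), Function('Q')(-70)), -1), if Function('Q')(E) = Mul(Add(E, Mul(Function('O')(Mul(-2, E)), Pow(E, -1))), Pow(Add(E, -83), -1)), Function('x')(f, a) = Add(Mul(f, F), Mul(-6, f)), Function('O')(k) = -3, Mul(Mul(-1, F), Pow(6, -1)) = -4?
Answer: Rational(10710, 33934177) ≈ 0.00031561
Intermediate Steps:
F = 24 (F = Mul(-6, -4) = 24)
Function('x')(f, a) = Mul(18, f) (Function('x')(f, a) = Add(Mul(f, 24), Mul(-6, f)) = Add(Mul(24, f), Mul(-6, f)) = Mul(18, f))
Function('Q')(E) = Mul(Pow(Add(-83, E), -1), Add(E, Mul(-3, Pow(E, -1)))) (Function('Q')(E) = Mul(Add(E, Mul(-3, Pow(E, -1))), Pow(Add(E, -83), -1)) = Mul(Add(E, Mul(-3, Pow(E, -1))), Pow(Add(-83, E), -1)) = Mul(Pow(Add(-83, E), -1), Add(E, Mul(-3, Pow(E, -1)))))
Pow(Add(Function('x')(176, -130), Function('Q')(-70)), -1) = Pow(Add(Mul(18, 176), Mul(Pow(-70, -1), Pow(Add(-83, -70), -1), Add(-3, Pow(-70, 2)))), -1) = Pow(Add(3168, Mul(Rational(-1, 70), Pow(-153, -1), Add(-3, 4900))), -1) = Pow(Add(3168, Mul(Rational(-1, 70), Rational(-1, 153), 4897)), -1) = Pow(Add(3168, Rational(4897, 10710)), -1) = Pow(Rational(33934177, 10710), -1) = Rational(10710, 33934177)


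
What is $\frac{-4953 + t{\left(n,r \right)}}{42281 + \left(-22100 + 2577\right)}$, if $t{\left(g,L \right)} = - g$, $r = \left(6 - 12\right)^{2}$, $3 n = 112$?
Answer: $- \frac{14971}{68274} \approx -0.21928$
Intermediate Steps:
$n = \frac{112}{3}$ ($n = \frac{1}{3} \cdot 112 = \frac{112}{3} \approx 37.333$)
$r = 36$ ($r = \left(6 - 12\right)^{2} = \left(-6\right)^{2} = 36$)
$\frac{-4953 + t{\left(n,r \right)}}{42281 + \left(-22100 + 2577\right)} = \frac{-4953 - \frac{112}{3}}{42281 + \left(-22100 + 2577\right)} = \frac{-4953 - \frac{112}{3}}{42281 - 19523} = - \frac{14971}{3 \cdot 22758} = \left(- \frac{14971}{3}\right) \frac{1}{22758} = - \frac{14971}{68274}$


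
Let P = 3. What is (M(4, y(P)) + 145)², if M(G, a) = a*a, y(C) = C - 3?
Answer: 21025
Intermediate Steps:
y(C) = -3 + C
M(G, a) = a²
(M(4, y(P)) + 145)² = ((-3 + 3)² + 145)² = (0² + 145)² = (0 + 145)² = 145² = 21025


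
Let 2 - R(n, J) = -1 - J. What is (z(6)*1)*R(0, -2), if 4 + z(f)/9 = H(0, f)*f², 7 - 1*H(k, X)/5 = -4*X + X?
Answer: 40464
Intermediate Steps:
H(k, X) = 35 + 15*X (H(k, X) = 35 - 5*(-4*X + X) = 35 - (-15)*X = 35 + 15*X)
R(n, J) = 3 + J (R(n, J) = 2 - (-1 - J) = 2 + (1 + J) = 3 + J)
z(f) = -36 + 9*f²*(35 + 15*f) (z(f) = -36 + 9*((35 + 15*f)*f²) = -36 + 9*(f²*(35 + 15*f)) = -36 + 9*f²*(35 + 15*f))
(z(6)*1)*R(0, -2) = ((-36 + 135*6³ + 315*6²)*1)*(3 - 2) = ((-36 + 135*216 + 315*36)*1)*1 = ((-36 + 29160 + 11340)*1)*1 = (40464*1)*1 = 40464*1 = 40464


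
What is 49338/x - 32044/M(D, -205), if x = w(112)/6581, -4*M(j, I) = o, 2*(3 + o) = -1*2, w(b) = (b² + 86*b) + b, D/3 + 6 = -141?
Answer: -194751647/11144 ≈ -17476.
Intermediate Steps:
D = -441 (D = -18 + 3*(-141) = -18 - 423 = -441)
w(b) = b² + 87*b
o = -4 (o = -3 + (-1*2)/2 = -3 + (½)*(-2) = -3 - 1 = -4)
M(j, I) = 1 (M(j, I) = -¼*(-4) = 1)
x = 22288/6581 (x = (112*(87 + 112))/6581 = (112*199)*(1/6581) = 22288*(1/6581) = 22288/6581 ≈ 3.3867)
49338/x - 32044/M(D, -205) = 49338/(22288/6581) - 32044/1 = 49338*(6581/22288) - 32044*1 = 162346689/11144 - 32044 = -194751647/11144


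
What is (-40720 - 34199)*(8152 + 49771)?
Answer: -4339533237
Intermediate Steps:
(-40720 - 34199)*(8152 + 49771) = -74919*57923 = -4339533237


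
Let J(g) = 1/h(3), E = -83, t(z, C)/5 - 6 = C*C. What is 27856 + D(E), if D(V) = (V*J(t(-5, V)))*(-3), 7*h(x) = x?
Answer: 28437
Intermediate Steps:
h(x) = x/7
t(z, C) = 30 + 5*C**2 (t(z, C) = 30 + 5*(C*C) = 30 + 5*C**2)
J(g) = 7/3 (J(g) = 1/((1/7)*3) = 1/(3/7) = 7/3)
D(V) = -7*V (D(V) = (V*(7/3))*(-3) = (7*V/3)*(-3) = -7*V)
27856 + D(E) = 27856 - 7*(-83) = 27856 + 581 = 28437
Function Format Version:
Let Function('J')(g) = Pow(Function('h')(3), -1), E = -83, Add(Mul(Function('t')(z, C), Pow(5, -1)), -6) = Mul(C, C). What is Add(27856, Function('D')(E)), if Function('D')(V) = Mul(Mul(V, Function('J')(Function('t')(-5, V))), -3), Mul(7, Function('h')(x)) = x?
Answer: 28437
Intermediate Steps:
Function('h')(x) = Mul(Rational(1, 7), x)
Function('t')(z, C) = Add(30, Mul(5, Pow(C, 2))) (Function('t')(z, C) = Add(30, Mul(5, Mul(C, C))) = Add(30, Mul(5, Pow(C, 2))))
Function('J')(g) = Rational(7, 3) (Function('J')(g) = Pow(Mul(Rational(1, 7), 3), -1) = Pow(Rational(3, 7), -1) = Rational(7, 3))
Function('D')(V) = Mul(-7, V) (Function('D')(V) = Mul(Mul(V, Rational(7, 3)), -3) = Mul(Mul(Rational(7, 3), V), -3) = Mul(-7, V))
Add(27856, Function('D')(E)) = Add(27856, Mul(-7, -83)) = Add(27856, 581) = 28437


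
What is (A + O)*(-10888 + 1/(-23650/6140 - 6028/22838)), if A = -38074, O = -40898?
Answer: 24812759228943768/28856531 ≈ 8.5987e+8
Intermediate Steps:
(A + O)*(-10888 + 1/(-23650/6140 - 6028/22838)) = (-38074 - 40898)*(-10888 + 1/(-23650/6140 - 6028/22838)) = -78972*(-10888 + 1/(-23650*1/6140 - 6028*1/22838)) = -78972*(-10888 + 1/(-2365/614 - 3014/11419)) = -78972*(-10888 + 1/(-28856531/7011266)) = -78972*(-10888 - 7011266/28856531) = -78972*(-314196920794/28856531) = 24812759228943768/28856531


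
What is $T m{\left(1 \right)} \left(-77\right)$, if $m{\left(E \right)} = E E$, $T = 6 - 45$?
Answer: $3003$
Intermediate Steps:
$T = -39$
$m{\left(E \right)} = E^{2}$
$T m{\left(1 \right)} \left(-77\right) = - 39 \cdot 1^{2} \left(-77\right) = \left(-39\right) 1 \left(-77\right) = \left(-39\right) \left(-77\right) = 3003$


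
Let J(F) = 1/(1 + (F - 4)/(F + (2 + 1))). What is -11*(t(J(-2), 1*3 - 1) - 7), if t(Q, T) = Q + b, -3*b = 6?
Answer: 506/5 ≈ 101.20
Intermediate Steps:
b = -2 (b = -⅓*6 = -2)
J(F) = 1/(1 + (-4 + F)/(3 + F)) (J(F) = 1/(1 + (-4 + F)/(F + 3)) = 1/(1 + (-4 + F)/(3 + F)))
t(Q, T) = -2 + Q (t(Q, T) = Q - 2 = -2 + Q)
-11*(t(J(-2), 1*3 - 1) - 7) = -11*((-2 + (3 - 2)/(-1 + 2*(-2))) - 7) = -11*((-2 + 1/(-1 - 4)) - 7) = -11*((-2 + 1/(-5)) - 7) = -11*((-2 - ⅕*1) - 7) = -11*((-2 - ⅕) - 7) = -11*(-11/5 - 7) = -11*(-46/5) = 506/5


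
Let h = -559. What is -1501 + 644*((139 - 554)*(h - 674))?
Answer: 329530079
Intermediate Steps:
-1501 + 644*((139 - 554)*(h - 674)) = -1501 + 644*((139 - 554)*(-559 - 674)) = -1501 + 644*(-415*(-1233)) = -1501 + 644*511695 = -1501 + 329531580 = 329530079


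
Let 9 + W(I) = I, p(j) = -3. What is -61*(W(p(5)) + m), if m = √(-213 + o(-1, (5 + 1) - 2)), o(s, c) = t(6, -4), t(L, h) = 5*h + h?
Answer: 732 - 61*I*√237 ≈ 732.0 - 939.08*I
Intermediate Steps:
t(L, h) = 6*h
o(s, c) = -24 (o(s, c) = 6*(-4) = -24)
m = I*√237 (m = √(-213 - 24) = √(-237) = I*√237 ≈ 15.395*I)
W(I) = -9 + I
-61*(W(p(5)) + m) = -61*((-9 - 3) + I*√237) = -61*(-12 + I*√237) = 732 - 61*I*√237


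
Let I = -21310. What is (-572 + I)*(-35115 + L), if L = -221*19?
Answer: 860268948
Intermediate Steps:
L = -4199
(-572 + I)*(-35115 + L) = (-572 - 21310)*(-35115 - 4199) = -21882*(-39314) = 860268948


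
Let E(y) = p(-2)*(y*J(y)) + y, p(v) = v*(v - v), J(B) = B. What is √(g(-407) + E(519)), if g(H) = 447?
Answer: √966 ≈ 31.081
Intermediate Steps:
p(v) = 0 (p(v) = v*0 = 0)
E(y) = y (E(y) = 0*(y*y) + y = 0*y² + y = 0 + y = y)
√(g(-407) + E(519)) = √(447 + 519) = √966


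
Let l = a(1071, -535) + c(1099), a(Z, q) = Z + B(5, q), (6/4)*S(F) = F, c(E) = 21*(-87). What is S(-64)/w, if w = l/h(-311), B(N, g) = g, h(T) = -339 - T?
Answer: -3584/3873 ≈ -0.92538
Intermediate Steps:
c(E) = -1827
S(F) = 2*F/3
a(Z, q) = Z + q
l = -1291 (l = (1071 - 535) - 1827 = 536 - 1827 = -1291)
w = 1291/28 (w = -1291/(-339 - 1*(-311)) = -1291/(-339 + 311) = -1291/(-28) = -1291*(-1/28) = 1291/28 ≈ 46.107)
S(-64)/w = ((2/3)*(-64))/(1291/28) = -128/3*28/1291 = -3584/3873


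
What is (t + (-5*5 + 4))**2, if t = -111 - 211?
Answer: 117649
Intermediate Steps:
t = -322
(t + (-5*5 + 4))**2 = (-322 + (-5*5 + 4))**2 = (-322 + (-25 + 4))**2 = (-322 - 21)**2 = (-343)**2 = 117649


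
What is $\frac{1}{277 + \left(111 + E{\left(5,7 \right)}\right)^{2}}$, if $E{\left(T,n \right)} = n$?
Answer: $\frac{1}{14201} \approx 7.0418 \cdot 10^{-5}$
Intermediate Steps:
$\frac{1}{277 + \left(111 + E{\left(5,7 \right)}\right)^{2}} = \frac{1}{277 + \left(111 + 7\right)^{2}} = \frac{1}{277 + 118^{2}} = \frac{1}{277 + 13924} = \frac{1}{14201}$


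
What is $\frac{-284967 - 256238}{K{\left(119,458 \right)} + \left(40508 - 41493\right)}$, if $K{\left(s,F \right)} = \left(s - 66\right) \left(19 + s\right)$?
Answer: $- \frac{541205}{6329} \approx -85.512$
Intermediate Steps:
$K{\left(s,F \right)} = \left(-66 + s\right) \left(19 + s\right)$
$\frac{-284967 - 256238}{K{\left(119,458 \right)} + \left(40508 - 41493\right)} = \frac{-284967 - 256238}{\left(-1254 + 119^{2} - 5593\right) + \left(40508 - 41493\right)} = - \frac{541205}{\left(-1254 + 14161 - 5593\right) - 985} = - \frac{541205}{7314 - 985} = - \frac{541205}{6329}$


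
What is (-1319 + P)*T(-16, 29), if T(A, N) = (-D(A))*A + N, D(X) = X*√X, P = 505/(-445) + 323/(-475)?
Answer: -85225577/2225 + 3009344512*I/2225 ≈ -38304.0 + 1.3525e+6*I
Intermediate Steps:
P = -4038/2225 (P = 505*(-1/445) + 323*(-1/475) = -101/89 - 17/25 = -4038/2225 ≈ -1.8148)
D(X) = X^(3/2)
T(A, N) = N - A^(5/2) (T(A, N) = (-A^(3/2))*A + N = -A^(5/2) + N = N - A^(5/2))
(-1319 + P)*T(-16, 29) = (-1319 - 4038/2225)*(29 - (-16)^(5/2)) = -2938813*(29 - 1024*I)/2225 = -85225577/2225 + 3009344512*I/2225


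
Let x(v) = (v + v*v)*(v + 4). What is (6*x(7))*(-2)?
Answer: -7392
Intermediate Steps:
x(v) = (4 + v)*(v + v²) (x(v) = (v + v²)*(4 + v) = (4 + v)*(v + v²))
(6*x(7))*(-2) = (6*(7*(4 + 7² + 5*7)))*(-2) = (6*(7*(4 + 49 + 35)))*(-2) = (6*(7*88))*(-2) = (6*616)*(-2) = 3696*(-2) = -7392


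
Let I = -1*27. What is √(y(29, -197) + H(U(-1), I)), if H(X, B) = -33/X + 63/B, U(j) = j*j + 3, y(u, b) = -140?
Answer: I*√5421/6 ≈ 12.271*I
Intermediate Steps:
U(j) = 3 + j² (U(j) = j² + 3 = 3 + j²)
I = -27
√(y(29, -197) + H(U(-1), I)) = √(-140 + (-33/(3 + (-1)²) + 63/(-27))) = √(-140 + (-33/(3 + 1) + 63*(-1/27))) = √(-140 + (-33/4 - 7/3)) = √(-140 - 127/12) = √(-1807/12) = I*√5421/6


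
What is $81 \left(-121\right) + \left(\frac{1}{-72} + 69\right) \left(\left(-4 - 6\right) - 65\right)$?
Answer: $- \frac{359399}{24} \approx -14975.0$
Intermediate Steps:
$81 \left(-121\right) + \left(\frac{1}{-72} + 69\right) \left(\left(-4 - 6\right) - 65\right) = -9801 + \left(- \frac{1}{72} + 69\right) \left(-10 - 65\right) = -9801 + \frac{4967}{72} \left(-75\right) = -9801 - \frac{124175}{24} = - \frac{359399}{24}$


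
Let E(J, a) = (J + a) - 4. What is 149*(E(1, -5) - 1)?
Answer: -1341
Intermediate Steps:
E(J, a) = -4 + J + a
149*(E(1, -5) - 1) = 149*((-4 + 1 - 5) - 1) = 149*(-8 - 1) = 149*(-9) = -1341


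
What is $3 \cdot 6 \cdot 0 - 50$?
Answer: $-50$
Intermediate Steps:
$3 \cdot 6 \cdot 0 - 50 = 3 \cdot 0 - 50 = 0 - 50 = -50$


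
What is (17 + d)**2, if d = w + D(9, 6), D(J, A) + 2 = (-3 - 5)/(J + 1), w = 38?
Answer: 68121/25 ≈ 2724.8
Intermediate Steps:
D(J, A) = -2 - 8/(1 + J) (D(J, A) = -2 + (-3 - 5)/(J + 1) = -2 - 8/(1 + J))
d = 176/5 (d = 38 + 2*(-5 - 1*9)/(1 + 9) = 38 + 2*(-5 - 9)/10 = 38 + 2*(1/10)*(-14) = 38 - 14/5 = 176/5 ≈ 35.200)
(17 + d)**2 = (17 + 176/5)**2 = (261/5)**2 = 68121/25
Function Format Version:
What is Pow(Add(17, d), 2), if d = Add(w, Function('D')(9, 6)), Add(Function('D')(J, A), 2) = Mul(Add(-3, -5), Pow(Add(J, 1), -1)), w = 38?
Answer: Rational(68121, 25) ≈ 2724.8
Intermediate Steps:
Function('D')(J, A) = Add(-2, Mul(-8, Pow(Add(1, J), -1))) (Function('D')(J, A) = Add(-2, Mul(Add(-3, -5), Pow(Add(J, 1), -1))) = Add(-2, Mul(-8, Pow(Add(1, J), -1))))
d = Rational(176, 5) (d = Add(38, Mul(2, Pow(Add(1, 9), -1), Add(-5, Mul(-1, 9)))) = Add(38, Mul(2, Pow(10, -1), Add(-5, -9))) = Add(38, Mul(2, Rational(1, 10), -14)) = Add(38, Rational(-14, 5)) = Rational(176, 5) ≈ 35.200)
Pow(Add(17, d), 2) = Pow(Add(17, Rational(176, 5)), 2) = Pow(Rational(261, 5), 2) = Rational(68121, 25)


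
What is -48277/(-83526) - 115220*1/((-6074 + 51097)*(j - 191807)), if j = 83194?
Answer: 236088165636143/408449080927074 ≈ 0.57801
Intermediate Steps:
-48277/(-83526) - 115220*1/((-6074 + 51097)*(j - 191807)) = -48277/(-83526) - 115220*1/((-6074 + 51097)*(83194 - 191807)) = -48277*(-1/83526) - 115220/((-108613*45023)) = 48277/83526 - 115220/(-4890083099) = 48277/83526 - 115220*(-1/4890083099) = 48277/83526 + 115220/4890083099 = 236088165636143/408449080927074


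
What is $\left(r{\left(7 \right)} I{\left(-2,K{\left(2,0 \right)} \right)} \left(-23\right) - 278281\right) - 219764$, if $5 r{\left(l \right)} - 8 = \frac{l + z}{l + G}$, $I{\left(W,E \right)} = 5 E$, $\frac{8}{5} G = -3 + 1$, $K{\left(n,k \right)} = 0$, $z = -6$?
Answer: $-498045$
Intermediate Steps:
$G = - \frac{5}{4}$ ($G = \frac{5 \left(-3 + 1\right)}{8} = \frac{5}{8} \left(-2\right) = - \frac{5}{4} \approx -1.25$)
$r{\left(l \right)} = \frac{8}{5} + \frac{-6 + l}{5 \left(- \frac{5}{4} + l\right)}$ ($r{\left(l \right)} = \frac{8}{5} + \frac{\left(l - 6\right) \frac{1}{l - \frac{5}{4}}}{5} = \frac{8}{5} + \frac{\left(-6 + l\right) \frac{1}{- \frac{5}{4} + l}}{5} = \frac{8}{5} + \frac{\frac{1}{- \frac{5}{4} + l} \left(-6 + l\right)}{5} = \frac{8}{5} + \frac{-6 + l}{5 \left(- \frac{5}{4} + l\right)}$)
$\left(r{\left(7 \right)} I{\left(-2,K{\left(2,0 \right)} \right)} \left(-23\right) - 278281\right) - 219764 = \left(\frac{4 \left(-16 + 9 \cdot 7\right)}{5 \left(-5 + 4 \cdot 7\right)} 5 \cdot 0 \left(-23\right) - 278281\right) - 219764 = \left(\frac{4 \left(-16 + 63\right)}{5 \left(-5 + 28\right)} 0 \left(-23\right) - 278281\right) - 219764 = \left(\frac{4}{5} \cdot \frac{1}{23} \cdot 47 \cdot 0 - 278281\right) - 219764 = \left(\frac{188}{115} \cdot 0 - 278281\right) - 219764 = \left(0 - 278281\right) - 219764 = -278281 - 219764 = -498045$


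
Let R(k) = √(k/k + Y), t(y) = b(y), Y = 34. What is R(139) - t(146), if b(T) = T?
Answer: -146 + √35 ≈ -140.08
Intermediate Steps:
t(y) = y
R(k) = √35 (R(k) = √(k/k + 34) = √(1 + 34) = √35)
R(139) - t(146) = √35 - 1*146 = √35 - 146 = -146 + √35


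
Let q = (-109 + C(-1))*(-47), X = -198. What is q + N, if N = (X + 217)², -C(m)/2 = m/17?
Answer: 93134/17 ≈ 5478.5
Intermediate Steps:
C(m) = -2*m/17
q = 86997/17 (q = (-109 - 2/17*(-1))*(-47) = (-109 + 2/17)*(-47) = -1851/17*(-47) = 86997/17 ≈ 5117.5)
N = 361 (N = (-198 + 217)² = 19² = 361)
q + N = 86997/17 + 361 = 93134/17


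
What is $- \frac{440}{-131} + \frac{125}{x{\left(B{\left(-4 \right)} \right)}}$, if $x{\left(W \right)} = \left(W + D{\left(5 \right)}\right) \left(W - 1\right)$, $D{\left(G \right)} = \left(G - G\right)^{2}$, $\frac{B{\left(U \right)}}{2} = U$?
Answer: $\frac{48055}{9432} \approx 5.0949$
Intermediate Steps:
$B{\left(U \right)} = 2 U$
$D{\left(G \right)} = 0$ ($D{\left(G \right)} = 0^{2} = 0$)
$x{\left(W \right)} = W \left(-1 + W\right)$ ($x{\left(W \right)} = \left(W + 0\right) \left(W - 1\right) = W \left(-1 + W\right)$)
$- \frac{440}{-131} + \frac{125}{x{\left(B{\left(-4 \right)} \right)}} = - \frac{440}{-131} + \frac{125}{2 \left(-4\right) \left(-1 + 2 \left(-4\right)\right)} = \left(-440\right) \left(- \frac{1}{131}\right) + \frac{125}{\left(-8\right) \left(-1 - 8\right)} = \frac{440}{131} + \frac{125}{\left(-8\right) \left(-9\right)} = \frac{440}{131} + \frac{125}{72} = \frac{48055}{9432}$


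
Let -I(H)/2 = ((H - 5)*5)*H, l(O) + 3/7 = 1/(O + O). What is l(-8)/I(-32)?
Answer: 11/265216 ≈ 4.1476e-5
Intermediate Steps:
l(O) = -3/7 + 1/(2*O) (l(O) = -3/7 + 1/(O + O) = -3/7 + 1/(2*O))
I(H) = -2*H*(-25 + 5*H) (I(H) = -2*(H - 5)*5*H = -2*(-5 + H)*5*H = -2*(-25 + 5*H)*H = -2*H*(-25 + 5*H))
l(-8)/I(-32) = ((1/14)*(7 - 6*(-8))/(-8))/((10*(-32)*(5 - 1*(-32)))) = ((1/14)*(-1/8)*(7 + 48))/((10*(-32)*(5 + 32))) = ((1/14)*(-1/8)*55)/((10*(-32)*37)) = -55/112/(-11840) = -55/112*(-1/11840) = 11/265216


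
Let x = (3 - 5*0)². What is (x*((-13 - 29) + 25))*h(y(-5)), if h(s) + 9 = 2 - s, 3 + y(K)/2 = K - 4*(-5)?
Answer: 4743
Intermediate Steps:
y(K) = 34 + 2*K (y(K) = -6 + 2*(K - 4*(-5)) = -6 + 2*(K + 20) = -6 + 2*(20 + K) = -6 + (40 + 2*K) = 34 + 2*K)
h(s) = -7 - s (h(s) = -9 + (2 - s) = -7 - s)
x = 9 (x = (3 + 0)² = 3² = 9)
(x*((-13 - 29) + 25))*h(y(-5)) = (9*((-13 - 29) + 25))*(-7 - (34 + 2*(-5))) = (9*(-42 + 25))*(-7 - (34 - 10)) = (9*(-17))*(-7 - 1*24) = -153*(-7 - 24) = -153*(-31) = 4743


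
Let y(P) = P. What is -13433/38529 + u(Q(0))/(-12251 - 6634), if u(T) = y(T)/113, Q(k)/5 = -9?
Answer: -1910957024/5481405243 ≈ -0.34863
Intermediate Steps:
Q(k) = -45 (Q(k) = 5*(-9) = -45)
u(T) = T/113
-13433/38529 + u(Q(0))/(-12251 - 6634) = -13433/38529 + ((1/113)*(-45))/(-12251 - 6634) = -13433*1/38529 - 45/113/(-18885) = -13433/38529 - 45/113*(-1/18885) = -13433/38529 + 3/142267 = -1910957024/5481405243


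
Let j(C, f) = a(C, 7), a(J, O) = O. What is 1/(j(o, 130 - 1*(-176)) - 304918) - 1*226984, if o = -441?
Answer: -69209918425/304911 ≈ -2.2698e+5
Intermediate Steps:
j(C, f) = 7
1/(j(o, 130 - 1*(-176)) - 304918) - 1*226984 = 1/(7 - 304918) - 1*226984 = 1/(-304911) - 226984 = -1/304911 - 226984 = -69209918425/304911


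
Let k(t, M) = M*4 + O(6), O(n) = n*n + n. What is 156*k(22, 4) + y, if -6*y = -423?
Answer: 18237/2 ≈ 9118.5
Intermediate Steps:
O(n) = n + n**2 (O(n) = n**2 + n = n + n**2)
k(t, M) = 42 + 4*M (k(t, M) = M*4 + 6*(1 + 6) = 4*M + 6*7 = 4*M + 42 = 42 + 4*M)
y = 141/2 (y = -1/6*(-423) = 141/2 ≈ 70.500)
156*k(22, 4) + y = 156*(42 + 4*4) + 141/2 = 156*(42 + 16) + 141/2 = 156*58 + 141/2 = 9048 + 141/2 = 18237/2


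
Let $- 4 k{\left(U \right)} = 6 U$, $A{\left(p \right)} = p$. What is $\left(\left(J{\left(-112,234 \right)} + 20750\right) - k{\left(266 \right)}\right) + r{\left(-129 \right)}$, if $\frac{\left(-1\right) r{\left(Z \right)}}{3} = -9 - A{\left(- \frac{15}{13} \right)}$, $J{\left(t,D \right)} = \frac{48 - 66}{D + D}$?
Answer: $\frac{42345}{2} \approx 21173.0$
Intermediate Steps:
$J{\left(t,D \right)} = - \frac{9}{D}$ ($J{\left(t,D \right)} = - \frac{18}{2 D} = - 18 \frac{1}{2 D} = - \frac{9}{D}$)
$k{\left(U \right)} = - \frac{3 U}{2}$ ($k{\left(U \right)} = - \frac{6 U}{4} = - \frac{3 U}{2}$)
$r{\left(Z \right)} = \frac{306}{13}$ ($r{\left(Z \right)} = - 3 \left(-9 - - \frac{15}{13}\right) = - 3 \left(-9 + \frac{15}{13}\right) = \left(-3\right) \left(- \frac{102}{13}\right) = \frac{306}{13}$)
$\left(\left(J{\left(-112,234 \right)} + 20750\right) - k{\left(266 \right)}\right) + r{\left(-129 \right)} = \left(\left(- \frac{9}{234} + 20750\right) - \left(- \frac{3}{2}\right) 266\right) + \frac{306}{13} = \left(\left(\left(-9\right) \frac{1}{234} + 20750\right) - -399\right) + \frac{306}{13} = \left(\left(- \frac{1}{26} + 20750\right) + 399\right) + \frac{306}{13} = \left(\frac{539499}{26} + 399\right) + \frac{306}{13} = \frac{549873}{26} + \frac{306}{13} = \frac{42345}{2}$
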